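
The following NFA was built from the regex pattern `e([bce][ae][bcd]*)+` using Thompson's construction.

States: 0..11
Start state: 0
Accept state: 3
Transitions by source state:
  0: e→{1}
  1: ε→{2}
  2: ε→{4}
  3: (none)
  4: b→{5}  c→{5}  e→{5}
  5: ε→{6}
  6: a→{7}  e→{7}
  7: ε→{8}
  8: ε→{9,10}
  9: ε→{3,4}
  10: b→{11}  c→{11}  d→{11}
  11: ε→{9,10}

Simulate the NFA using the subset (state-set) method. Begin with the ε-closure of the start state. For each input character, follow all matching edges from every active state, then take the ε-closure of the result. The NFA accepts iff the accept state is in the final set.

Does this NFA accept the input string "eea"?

start: ε-closure({0}) = {0}
'e' @ 1: {1,2,4}
'e' @ 2: {5,6}
'a' @ 3: {3,4,7,8,9,10}  [accepting]
after full input: {3,4,7,8,9,10}  (accept=3 in)

Answer: ACCEPT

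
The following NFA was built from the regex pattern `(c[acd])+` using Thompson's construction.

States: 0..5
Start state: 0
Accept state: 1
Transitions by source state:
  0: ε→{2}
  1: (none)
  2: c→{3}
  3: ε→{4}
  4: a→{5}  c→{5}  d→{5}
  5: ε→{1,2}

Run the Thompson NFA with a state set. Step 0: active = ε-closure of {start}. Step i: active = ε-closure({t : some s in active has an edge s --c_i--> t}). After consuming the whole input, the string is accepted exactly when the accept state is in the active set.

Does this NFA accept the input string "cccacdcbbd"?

S₀ = ε-closure({0}) = {0,2}
'c' @ 1: {3,4}
'c' @ 2: {1,2,5}  ✓accept
'c' @ 3: {3,4}
'a' @ 4: {1,2,5}  ✓accept
'c' @ 5: {3,4}
'd' @ 6: {1,2,5}  ✓accept
'c' @ 7: {3,4}
'b' @ 8: {}  — dead — no transitions
rest 'bd' ignored (set empty)
final: {}; accept 1 not in set

Answer: REJECT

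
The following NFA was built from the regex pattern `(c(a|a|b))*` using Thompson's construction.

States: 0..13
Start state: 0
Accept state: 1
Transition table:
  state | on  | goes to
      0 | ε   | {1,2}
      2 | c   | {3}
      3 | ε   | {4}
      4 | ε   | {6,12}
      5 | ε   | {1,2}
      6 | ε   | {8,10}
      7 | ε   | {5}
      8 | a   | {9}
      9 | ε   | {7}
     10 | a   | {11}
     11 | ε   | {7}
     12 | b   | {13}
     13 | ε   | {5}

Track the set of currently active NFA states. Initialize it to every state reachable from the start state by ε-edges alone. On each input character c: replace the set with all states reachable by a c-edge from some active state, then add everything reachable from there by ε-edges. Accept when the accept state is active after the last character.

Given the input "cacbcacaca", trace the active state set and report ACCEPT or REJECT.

Answer: ACCEPT

Derivation:
start: ε-closure({0}) = {0,1,2}
'c' @ 1: {3,4,6,8,10,12}
'a' @ 2: {1,2,5,7,9,11}  ✓accept
'c' @ 3: {3,4,6,8,10,12}
'b' @ 4: {1,2,5,13}  ✓accept
'c' @ 5: {3,4,6,8,10,12}
'a' @ 6: {1,2,5,7,9,11}  ✓accept
'c' @ 7: {3,4,6,8,10,12}
'a' @ 8: {1,2,5,7,9,11}  ✓accept
'c' @ 9: {3,4,6,8,10,12}
'a' @ 10: {1,2,5,7,9,11}  ✓accept
after full input: {1,2,5,7,9,11}  (accept=1 in)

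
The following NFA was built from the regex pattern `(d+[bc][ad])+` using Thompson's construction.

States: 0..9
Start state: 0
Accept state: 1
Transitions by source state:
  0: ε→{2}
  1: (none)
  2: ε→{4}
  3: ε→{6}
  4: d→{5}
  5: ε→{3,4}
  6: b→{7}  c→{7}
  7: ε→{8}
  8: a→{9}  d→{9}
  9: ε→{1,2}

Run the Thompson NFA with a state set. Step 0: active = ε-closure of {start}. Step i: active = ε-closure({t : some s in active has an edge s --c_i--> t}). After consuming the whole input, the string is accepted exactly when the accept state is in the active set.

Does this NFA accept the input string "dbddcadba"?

Answer: ACCEPT

Steps:
start: ε-closure({0}) = {0,2,4}
'd' @ 1: {3,4,5,6}
'b' @ 2: {7,8}
'd' @ 3: {1,2,4,9}  [accepting]
'd' @ 4: {3,4,5,6}
'c' @ 5: {7,8}
'a' @ 6: {1,2,4,9}  [accepting]
'd' @ 7: {3,4,5,6}
'b' @ 8: {7,8}
'a' @ 9: {1,2,4,9}  [accepting]
final: {1,2,4,9}; accept 1 in set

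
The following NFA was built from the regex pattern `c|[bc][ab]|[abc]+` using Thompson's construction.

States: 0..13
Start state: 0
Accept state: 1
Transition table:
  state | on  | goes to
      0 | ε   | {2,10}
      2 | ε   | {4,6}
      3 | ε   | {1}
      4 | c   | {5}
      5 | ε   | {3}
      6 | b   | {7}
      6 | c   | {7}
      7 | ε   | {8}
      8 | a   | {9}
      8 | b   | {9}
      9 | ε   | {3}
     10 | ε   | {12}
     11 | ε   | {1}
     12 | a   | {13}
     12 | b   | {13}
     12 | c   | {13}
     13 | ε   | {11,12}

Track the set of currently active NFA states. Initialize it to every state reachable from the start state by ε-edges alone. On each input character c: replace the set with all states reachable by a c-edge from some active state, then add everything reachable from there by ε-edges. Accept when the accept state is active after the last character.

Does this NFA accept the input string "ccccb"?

Answer: ACCEPT

Derivation:
start: ε-closure({0}) = {0,2,4,6,10,12}
'c' @ 1: {1,3,5,7,8,11,12,13}  [accepting]
'c' @ 2: {1,11,12,13}  [accepting]
'c' @ 3: {1,11,12,13}  [accepting]
'c' @ 4: {1,11,12,13}  [accepting]
'b' @ 5: {1,11,12,13}  [accepting]
after full input: {1,11,12,13}  (accept=1 in)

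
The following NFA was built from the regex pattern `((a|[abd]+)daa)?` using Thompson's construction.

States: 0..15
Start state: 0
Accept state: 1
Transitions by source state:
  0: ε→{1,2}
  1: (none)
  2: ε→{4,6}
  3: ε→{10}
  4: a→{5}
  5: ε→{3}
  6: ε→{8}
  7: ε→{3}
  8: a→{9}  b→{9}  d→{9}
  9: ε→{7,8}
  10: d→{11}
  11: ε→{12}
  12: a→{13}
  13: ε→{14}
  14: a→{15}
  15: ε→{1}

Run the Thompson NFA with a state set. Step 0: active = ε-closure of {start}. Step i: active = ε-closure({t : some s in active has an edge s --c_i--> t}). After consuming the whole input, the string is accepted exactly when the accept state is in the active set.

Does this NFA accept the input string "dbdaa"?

Answer: ACCEPT

Derivation:
S₀ = ε-closure({0}) = {0,1,2,4,6,8}
'd' @ 1: {3,7,8,9,10}
'b' @ 2: {3,7,8,9,10}
'd' @ 3: {3,7,8,9,10,11,12}
'a' @ 4: {3,7,8,9,10,13,14}
'a' @ 5: {1,3,7,8,9,10,15}  ✓accept
after full input: {1,3,7,8,9,10,15}  (accept=1 in)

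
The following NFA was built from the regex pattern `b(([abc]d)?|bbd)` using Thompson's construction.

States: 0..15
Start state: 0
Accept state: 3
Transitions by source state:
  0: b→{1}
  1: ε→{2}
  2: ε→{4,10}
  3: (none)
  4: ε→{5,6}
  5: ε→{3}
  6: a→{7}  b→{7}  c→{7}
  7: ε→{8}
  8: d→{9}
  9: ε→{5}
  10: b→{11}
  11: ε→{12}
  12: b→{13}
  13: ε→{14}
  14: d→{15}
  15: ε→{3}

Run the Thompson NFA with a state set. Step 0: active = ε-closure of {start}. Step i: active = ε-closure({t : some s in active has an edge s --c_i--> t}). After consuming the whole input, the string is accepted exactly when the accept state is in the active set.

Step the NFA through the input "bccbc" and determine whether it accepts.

S₀ = ε-closure({0}) = {0}
'b' @ 1: {1,2,3,4,5,6,10}  (accept∈set)
'c' @ 2: {7,8}
'c' @ 3: {}  — no active states
rest 'bc' ignored (set empty)
final: {}; accept 3 not in set

Answer: REJECT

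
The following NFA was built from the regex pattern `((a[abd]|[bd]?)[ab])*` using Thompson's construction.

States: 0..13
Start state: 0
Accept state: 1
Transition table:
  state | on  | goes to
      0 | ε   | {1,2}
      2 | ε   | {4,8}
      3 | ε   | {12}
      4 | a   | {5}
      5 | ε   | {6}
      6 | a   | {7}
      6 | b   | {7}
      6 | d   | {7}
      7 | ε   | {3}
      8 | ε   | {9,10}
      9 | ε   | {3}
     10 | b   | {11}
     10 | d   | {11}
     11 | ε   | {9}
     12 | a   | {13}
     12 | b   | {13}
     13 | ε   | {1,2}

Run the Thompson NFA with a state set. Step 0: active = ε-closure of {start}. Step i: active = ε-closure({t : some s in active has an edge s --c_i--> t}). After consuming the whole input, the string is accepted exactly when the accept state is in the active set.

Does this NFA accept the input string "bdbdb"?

Answer: ACCEPT

Steps:
start: ε-closure({0}) = {0,1,2,3,4,8,9,10,12}
'b' @ 1: {1,2,3,4,8,9,10,11,12,13}  [accepting]
'd' @ 2: {3,9,11,12}
'b' @ 3: {1,2,3,4,8,9,10,12,13}  [accepting]
'd' @ 4: {3,9,11,12}
'b' @ 5: {1,2,3,4,8,9,10,12,13}  [accepting]
final: {1,2,3,4,8,9,10,12,13}; accept 1 in set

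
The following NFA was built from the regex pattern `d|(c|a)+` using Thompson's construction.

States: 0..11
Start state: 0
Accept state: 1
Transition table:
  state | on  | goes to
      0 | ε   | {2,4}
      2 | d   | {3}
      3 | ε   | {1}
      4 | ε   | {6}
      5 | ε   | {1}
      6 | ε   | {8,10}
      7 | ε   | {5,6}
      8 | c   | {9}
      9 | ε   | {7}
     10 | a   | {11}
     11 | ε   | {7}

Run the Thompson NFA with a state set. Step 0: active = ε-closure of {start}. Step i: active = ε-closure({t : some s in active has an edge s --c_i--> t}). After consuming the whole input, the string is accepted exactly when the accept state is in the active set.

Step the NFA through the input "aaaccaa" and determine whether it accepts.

Answer: ACCEPT

Derivation:
initial (ε-close {0}): {0,2,4,6,8,10}
'a' @ 1: {1,5,6,7,8,10,11}  [accepting]
'a' @ 2: {1,5,6,7,8,10,11}  [accepting]
'a' @ 3: {1,5,6,7,8,10,11}  [accepting]
'c' @ 4: {1,5,6,7,8,9,10}  [accepting]
'c' @ 5: {1,5,6,7,8,9,10}  [accepting]
'a' @ 6: {1,5,6,7,8,10,11}  [accepting]
'a' @ 7: {1,5,6,7,8,10,11}  [accepting]
after full input: {1,5,6,7,8,10,11}  (accept=1 in)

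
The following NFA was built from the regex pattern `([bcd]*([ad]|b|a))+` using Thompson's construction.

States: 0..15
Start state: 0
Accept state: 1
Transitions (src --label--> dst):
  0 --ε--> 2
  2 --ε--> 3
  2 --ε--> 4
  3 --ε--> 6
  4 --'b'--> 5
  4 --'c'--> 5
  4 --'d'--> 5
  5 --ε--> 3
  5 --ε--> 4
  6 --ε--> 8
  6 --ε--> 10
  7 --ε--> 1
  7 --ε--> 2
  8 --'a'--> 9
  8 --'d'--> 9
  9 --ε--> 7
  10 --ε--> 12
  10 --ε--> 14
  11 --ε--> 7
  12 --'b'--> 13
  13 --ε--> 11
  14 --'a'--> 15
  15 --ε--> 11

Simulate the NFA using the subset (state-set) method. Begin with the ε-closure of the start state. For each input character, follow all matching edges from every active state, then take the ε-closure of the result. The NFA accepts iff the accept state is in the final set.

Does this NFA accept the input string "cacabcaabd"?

Answer: ACCEPT

Derivation:
S₀ = ε-closure({0}) = {0,2,3,4,6,8,10,12,14}
'c' @ 1: {3,4,5,6,8,10,12,14}
'a' @ 2: {1,2,3,4,6,7,8,9,10,11,12,14,15}  [accepting]
'c' @ 3: {3,4,5,6,8,10,12,14}
'a' @ 4: {1,2,3,4,6,7,8,9,10,11,12,14,15}  [accepting]
'b' @ 5: {1,2,3,4,5,6,7,8,10,11,12,13,14}  [accepting]
'c' @ 6: {3,4,5,6,8,10,12,14}
'a' @ 7: {1,2,3,4,6,7,8,9,10,11,12,14,15}  [accepting]
'a' @ 8: {1,2,3,4,6,7,8,9,10,11,12,14,15}  [accepting]
'b' @ 9: {1,2,3,4,5,6,7,8,10,11,12,13,14}  [accepting]
'd' @ 10: {1,2,3,4,5,6,7,8,9,10,12,14}  [accepting]
end set {1,2,3,4,5,6,7,8,9,10,12,14} — state 1 in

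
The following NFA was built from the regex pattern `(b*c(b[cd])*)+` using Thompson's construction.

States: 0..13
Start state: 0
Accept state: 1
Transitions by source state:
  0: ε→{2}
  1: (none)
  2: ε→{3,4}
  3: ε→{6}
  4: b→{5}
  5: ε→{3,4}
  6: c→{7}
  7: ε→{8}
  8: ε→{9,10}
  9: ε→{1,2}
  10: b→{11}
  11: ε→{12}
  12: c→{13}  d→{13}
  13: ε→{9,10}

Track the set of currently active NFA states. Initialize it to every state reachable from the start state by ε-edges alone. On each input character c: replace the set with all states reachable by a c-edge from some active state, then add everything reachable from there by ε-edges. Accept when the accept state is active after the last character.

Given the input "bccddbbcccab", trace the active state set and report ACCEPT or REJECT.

Answer: REJECT

Steps:
start: ε-closure({0}) = {0,2,3,4,6}
'b' @ 1: {3,4,5,6}
'c' @ 2: {1,2,3,4,6,7,8,9,10}  ✓accept
'c' @ 3: {1,2,3,4,6,7,8,9,10}  ✓accept
'd' @ 4: {}  — dead — no transitions
rest 'dbbcccab' ignored (set empty)
final: {}; accept 1 not in set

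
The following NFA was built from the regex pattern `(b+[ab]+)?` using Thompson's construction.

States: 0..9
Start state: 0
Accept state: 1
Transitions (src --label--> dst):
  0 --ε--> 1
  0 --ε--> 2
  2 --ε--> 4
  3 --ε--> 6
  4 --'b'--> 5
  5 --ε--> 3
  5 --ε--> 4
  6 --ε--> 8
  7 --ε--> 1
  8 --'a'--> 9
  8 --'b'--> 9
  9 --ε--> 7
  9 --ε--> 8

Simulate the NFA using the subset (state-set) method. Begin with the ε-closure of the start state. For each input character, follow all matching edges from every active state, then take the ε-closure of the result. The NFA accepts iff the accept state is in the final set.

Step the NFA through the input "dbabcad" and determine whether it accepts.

Answer: REJECT

Steps:
initial (ε-close {0}): {0,1,2,4}
'd' @ 1: {}  — no active states
rest 'babcad' ignored (set empty)
final: {}; accept 1 not in set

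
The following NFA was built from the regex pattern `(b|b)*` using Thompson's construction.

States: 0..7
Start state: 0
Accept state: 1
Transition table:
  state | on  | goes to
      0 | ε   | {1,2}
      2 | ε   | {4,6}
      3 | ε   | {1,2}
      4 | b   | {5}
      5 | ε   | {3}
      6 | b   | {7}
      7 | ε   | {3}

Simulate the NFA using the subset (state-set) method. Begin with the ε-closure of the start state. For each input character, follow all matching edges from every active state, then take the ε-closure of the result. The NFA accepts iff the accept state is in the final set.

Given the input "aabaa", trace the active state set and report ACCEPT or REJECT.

Answer: REJECT

Trace:
initial (ε-close {0}): {0,1,2,4,6}
'a' @ 1: {}  — dead — no transitions
rest 'abaa' ignored (set empty)
after full input: {}  (accept=1 not in)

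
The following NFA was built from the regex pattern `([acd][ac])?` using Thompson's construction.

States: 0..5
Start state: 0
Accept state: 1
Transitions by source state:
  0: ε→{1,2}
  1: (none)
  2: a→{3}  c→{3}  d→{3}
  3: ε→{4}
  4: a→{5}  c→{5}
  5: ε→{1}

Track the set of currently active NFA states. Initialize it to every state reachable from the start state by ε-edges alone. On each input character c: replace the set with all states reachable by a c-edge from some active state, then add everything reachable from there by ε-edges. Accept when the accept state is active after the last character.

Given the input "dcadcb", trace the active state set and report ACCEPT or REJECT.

start: ε-closure({0}) = {0,1,2}
'd' @ 1: {3,4}
'c' @ 2: {1,5}  (accept∈set)
'a' @ 3: {}  — state set empty
rest 'dcb' ignored (set empty)
final: {}; accept 1 not in set

Answer: REJECT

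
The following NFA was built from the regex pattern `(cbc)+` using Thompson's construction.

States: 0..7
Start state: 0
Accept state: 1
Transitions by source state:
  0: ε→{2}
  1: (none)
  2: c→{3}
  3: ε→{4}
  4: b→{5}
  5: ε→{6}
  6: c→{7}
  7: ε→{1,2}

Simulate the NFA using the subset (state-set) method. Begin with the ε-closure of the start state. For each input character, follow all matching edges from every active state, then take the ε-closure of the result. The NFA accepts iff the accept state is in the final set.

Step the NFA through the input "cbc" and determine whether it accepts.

S₀ = ε-closure({0}) = {0,2}
'c' @ 1: {3,4}
'b' @ 2: {5,6}
'c' @ 3: {1,2,7}  ✓accept
after full input: {1,2,7}  (accept=1 in)

Answer: ACCEPT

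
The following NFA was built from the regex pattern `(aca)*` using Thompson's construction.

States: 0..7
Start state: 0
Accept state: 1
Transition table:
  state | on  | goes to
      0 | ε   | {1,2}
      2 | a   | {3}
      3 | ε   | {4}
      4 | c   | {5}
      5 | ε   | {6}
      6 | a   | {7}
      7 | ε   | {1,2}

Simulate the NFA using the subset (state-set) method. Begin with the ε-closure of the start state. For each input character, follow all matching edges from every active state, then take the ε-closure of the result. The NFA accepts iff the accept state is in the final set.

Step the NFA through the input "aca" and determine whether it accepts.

S₀ = ε-closure({0}) = {0,1,2}
'a' @ 1: {3,4}
'c' @ 2: {5,6}
'a' @ 3: {1,2,7}  (accept∈set)
final: {1,2,7}; accept 1 in set

Answer: ACCEPT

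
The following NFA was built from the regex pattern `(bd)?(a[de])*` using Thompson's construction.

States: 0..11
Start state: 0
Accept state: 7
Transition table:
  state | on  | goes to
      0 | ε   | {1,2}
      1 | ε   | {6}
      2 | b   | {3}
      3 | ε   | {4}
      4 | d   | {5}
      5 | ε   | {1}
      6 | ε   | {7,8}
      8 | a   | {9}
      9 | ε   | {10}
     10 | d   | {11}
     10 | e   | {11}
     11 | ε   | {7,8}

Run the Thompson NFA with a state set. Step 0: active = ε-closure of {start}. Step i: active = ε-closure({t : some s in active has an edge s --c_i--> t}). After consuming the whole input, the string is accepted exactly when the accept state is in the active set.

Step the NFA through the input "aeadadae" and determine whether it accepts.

start: ε-closure({0}) = {0,1,2,6,7,8}
'a' @ 1: {9,10}
'e' @ 2: {7,8,11}  ✓accept
'a' @ 3: {9,10}
'd' @ 4: {7,8,11}  ✓accept
'a' @ 5: {9,10}
'd' @ 6: {7,8,11}  ✓accept
'a' @ 7: {9,10}
'e' @ 8: {7,8,11}  ✓accept
end set {7,8,11} — state 7 in

Answer: ACCEPT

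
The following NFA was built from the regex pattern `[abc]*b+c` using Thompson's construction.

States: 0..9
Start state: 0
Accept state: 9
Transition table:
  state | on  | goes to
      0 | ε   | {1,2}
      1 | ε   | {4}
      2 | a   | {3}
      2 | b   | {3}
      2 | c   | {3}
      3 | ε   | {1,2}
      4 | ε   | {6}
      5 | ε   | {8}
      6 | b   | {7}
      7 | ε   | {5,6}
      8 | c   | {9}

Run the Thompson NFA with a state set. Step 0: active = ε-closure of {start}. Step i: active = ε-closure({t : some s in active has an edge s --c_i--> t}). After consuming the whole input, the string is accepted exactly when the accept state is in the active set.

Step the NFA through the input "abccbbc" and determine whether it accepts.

initial (ε-close {0}): {0,1,2,4,6}
'a' @ 1: {1,2,3,4,6}
'b' @ 2: {1,2,3,4,5,6,7,8}
'c' @ 3: {1,2,3,4,6,9}  [accepting]
'c' @ 4: {1,2,3,4,6}
'b' @ 5: {1,2,3,4,5,6,7,8}
'b' @ 6: {1,2,3,4,5,6,7,8}
'c' @ 7: {1,2,3,4,6,9}  [accepting]
end set {1,2,3,4,6,9} — state 9 in

Answer: ACCEPT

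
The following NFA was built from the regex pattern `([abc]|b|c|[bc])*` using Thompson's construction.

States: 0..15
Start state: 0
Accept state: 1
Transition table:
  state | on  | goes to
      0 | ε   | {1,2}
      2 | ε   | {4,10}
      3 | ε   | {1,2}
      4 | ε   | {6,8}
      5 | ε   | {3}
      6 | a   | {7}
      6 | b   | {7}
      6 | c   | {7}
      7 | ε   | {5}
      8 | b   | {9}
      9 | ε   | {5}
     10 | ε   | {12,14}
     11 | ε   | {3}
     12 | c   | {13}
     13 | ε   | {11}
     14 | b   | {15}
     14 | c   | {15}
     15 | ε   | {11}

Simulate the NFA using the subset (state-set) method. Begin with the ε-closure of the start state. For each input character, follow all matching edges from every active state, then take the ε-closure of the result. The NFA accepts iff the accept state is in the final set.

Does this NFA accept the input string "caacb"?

Answer: ACCEPT

Trace:
S₀ = ε-closure({0}) = {0,1,2,4,6,8,10,12,14}
'c' @ 1: {1,2,3,4,5,6,7,8,10,11,12,13,14,15}  (accept∈set)
'a' @ 2: {1,2,3,4,5,6,7,8,10,12,14}  (accept∈set)
'a' @ 3: {1,2,3,4,5,6,7,8,10,12,14}  (accept∈set)
'c' @ 4: {1,2,3,4,5,6,7,8,10,11,12,13,14,15}  (accept∈set)
'b' @ 5: {1,2,3,4,5,6,7,8,9,10,11,12,14,15}  (accept∈set)
end set {1,2,3,4,5,6,7,8,9,10,11,12,14,15} — state 1 in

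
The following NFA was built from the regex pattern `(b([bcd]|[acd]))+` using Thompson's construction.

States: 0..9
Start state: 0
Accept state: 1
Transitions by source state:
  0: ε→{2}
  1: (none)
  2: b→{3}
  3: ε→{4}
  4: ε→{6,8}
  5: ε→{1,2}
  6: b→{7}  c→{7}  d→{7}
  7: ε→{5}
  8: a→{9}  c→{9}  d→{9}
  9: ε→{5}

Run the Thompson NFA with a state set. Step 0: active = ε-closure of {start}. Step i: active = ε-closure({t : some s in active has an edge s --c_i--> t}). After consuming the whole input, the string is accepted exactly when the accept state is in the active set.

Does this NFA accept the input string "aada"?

initial (ε-close {0}): {0,2}
'a' @ 1: {}  — state set empty
rest 'ada' ignored (set empty)
end set {} — state 1 not in

Answer: REJECT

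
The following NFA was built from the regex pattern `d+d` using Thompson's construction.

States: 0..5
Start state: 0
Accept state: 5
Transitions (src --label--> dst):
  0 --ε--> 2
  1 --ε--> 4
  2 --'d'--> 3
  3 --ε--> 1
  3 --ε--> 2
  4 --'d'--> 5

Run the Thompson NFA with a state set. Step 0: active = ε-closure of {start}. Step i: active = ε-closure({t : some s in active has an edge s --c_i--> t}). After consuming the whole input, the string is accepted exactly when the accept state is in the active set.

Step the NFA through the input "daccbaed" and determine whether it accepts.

S₀ = ε-closure({0}) = {0,2}
'd' @ 1: {1,2,3,4}
'a' @ 2: {}  — dead — no transitions
rest 'ccbaed' ignored (set empty)
after full input: {}  (accept=5 not in)

Answer: REJECT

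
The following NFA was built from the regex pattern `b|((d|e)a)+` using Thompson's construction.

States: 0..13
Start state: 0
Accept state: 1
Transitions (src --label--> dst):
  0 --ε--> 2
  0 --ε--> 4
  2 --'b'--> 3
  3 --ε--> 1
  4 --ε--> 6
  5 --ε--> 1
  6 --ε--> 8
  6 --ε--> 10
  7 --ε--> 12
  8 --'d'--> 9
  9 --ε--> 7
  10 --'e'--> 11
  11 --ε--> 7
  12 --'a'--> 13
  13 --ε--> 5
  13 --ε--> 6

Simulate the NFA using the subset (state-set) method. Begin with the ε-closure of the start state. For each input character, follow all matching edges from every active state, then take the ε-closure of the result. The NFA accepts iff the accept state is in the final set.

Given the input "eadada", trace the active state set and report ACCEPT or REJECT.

Answer: ACCEPT

Derivation:
initial (ε-close {0}): {0,2,4,6,8,10}
'e' @ 1: {7,11,12}
'a' @ 2: {1,5,6,8,10,13}  ✓accept
'd' @ 3: {7,9,12}
'a' @ 4: {1,5,6,8,10,13}  ✓accept
'd' @ 5: {7,9,12}
'a' @ 6: {1,5,6,8,10,13}  ✓accept
end set {1,5,6,8,10,13} — state 1 in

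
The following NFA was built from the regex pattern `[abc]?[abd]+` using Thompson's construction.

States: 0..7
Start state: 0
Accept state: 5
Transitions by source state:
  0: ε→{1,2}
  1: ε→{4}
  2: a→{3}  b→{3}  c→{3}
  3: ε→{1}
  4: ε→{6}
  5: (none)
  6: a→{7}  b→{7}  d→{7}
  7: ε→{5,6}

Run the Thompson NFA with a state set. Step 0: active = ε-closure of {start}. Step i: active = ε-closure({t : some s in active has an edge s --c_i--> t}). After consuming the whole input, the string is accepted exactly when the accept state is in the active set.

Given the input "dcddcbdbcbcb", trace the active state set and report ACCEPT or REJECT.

Answer: REJECT

Trace:
start: ε-closure({0}) = {0,1,2,4,6}
'd' @ 1: {5,6,7}  [accepting]
'c' @ 2: {}  — dead — no transitions
rest 'ddcbdbcbcb' ignored (set empty)
after full input: {}  (accept=5 not in)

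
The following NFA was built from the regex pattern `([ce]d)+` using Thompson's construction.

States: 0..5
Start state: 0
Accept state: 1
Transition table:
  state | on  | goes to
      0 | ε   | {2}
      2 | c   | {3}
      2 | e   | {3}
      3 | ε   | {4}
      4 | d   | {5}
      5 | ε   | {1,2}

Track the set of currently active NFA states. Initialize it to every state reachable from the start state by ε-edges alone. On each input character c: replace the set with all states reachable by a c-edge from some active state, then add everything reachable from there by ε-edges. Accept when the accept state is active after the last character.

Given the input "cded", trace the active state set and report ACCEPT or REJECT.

Answer: ACCEPT

Derivation:
initial (ε-close {0}): {0,2}
'c' @ 1: {3,4}
'd' @ 2: {1,2,5}  (accept∈set)
'e' @ 3: {3,4}
'd' @ 4: {1,2,5}  (accept∈set)
after full input: {1,2,5}  (accept=1 in)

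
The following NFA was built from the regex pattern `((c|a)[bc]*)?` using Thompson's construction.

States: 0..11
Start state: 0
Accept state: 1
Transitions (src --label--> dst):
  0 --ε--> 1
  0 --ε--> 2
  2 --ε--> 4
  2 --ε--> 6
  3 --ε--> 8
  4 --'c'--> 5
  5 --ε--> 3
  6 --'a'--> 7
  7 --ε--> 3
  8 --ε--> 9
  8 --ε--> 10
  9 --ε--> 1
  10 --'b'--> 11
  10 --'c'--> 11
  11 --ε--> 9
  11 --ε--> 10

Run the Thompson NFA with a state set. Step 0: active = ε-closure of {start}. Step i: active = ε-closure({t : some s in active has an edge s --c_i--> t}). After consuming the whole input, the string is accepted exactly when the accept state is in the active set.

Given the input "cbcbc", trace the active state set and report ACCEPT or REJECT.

S₀ = ε-closure({0}) = {0,1,2,4,6}
'c' @ 1: {1,3,5,8,9,10}  (accept∈set)
'b' @ 2: {1,9,10,11}  (accept∈set)
'c' @ 3: {1,9,10,11}  (accept∈set)
'b' @ 4: {1,9,10,11}  (accept∈set)
'c' @ 5: {1,9,10,11}  (accept∈set)
final: {1,9,10,11}; accept 1 in set

Answer: ACCEPT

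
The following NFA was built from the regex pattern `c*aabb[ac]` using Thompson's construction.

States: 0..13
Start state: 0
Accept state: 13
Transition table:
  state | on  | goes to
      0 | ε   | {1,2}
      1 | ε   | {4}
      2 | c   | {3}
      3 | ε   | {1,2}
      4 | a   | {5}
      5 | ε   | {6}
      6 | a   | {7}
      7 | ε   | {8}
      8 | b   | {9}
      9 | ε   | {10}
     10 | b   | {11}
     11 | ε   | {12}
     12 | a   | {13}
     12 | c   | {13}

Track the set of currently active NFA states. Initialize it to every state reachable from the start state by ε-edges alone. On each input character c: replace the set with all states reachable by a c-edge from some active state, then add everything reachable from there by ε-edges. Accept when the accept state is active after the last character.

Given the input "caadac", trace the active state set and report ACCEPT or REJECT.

start: ε-closure({0}) = {0,1,2,4}
'c' @ 1: {1,2,3,4}
'a' @ 2: {5,6}
'a' @ 3: {7,8}
'd' @ 4: {}  — state set empty
rest 'ac' ignored (set empty)
final: {}; accept 13 not in set

Answer: REJECT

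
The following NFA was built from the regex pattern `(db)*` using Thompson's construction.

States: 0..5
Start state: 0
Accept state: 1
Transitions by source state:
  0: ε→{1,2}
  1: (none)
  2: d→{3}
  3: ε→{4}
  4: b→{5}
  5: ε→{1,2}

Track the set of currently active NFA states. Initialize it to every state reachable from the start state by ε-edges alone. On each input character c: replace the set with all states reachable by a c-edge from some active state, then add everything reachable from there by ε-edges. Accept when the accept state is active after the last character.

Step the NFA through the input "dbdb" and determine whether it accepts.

Answer: ACCEPT

Steps:
S₀ = ε-closure({0}) = {0,1,2}
'd' @ 1: {3,4}
'b' @ 2: {1,2,5}  [accepting]
'd' @ 3: {3,4}
'b' @ 4: {1,2,5}  [accepting]
end set {1,2,5} — state 1 in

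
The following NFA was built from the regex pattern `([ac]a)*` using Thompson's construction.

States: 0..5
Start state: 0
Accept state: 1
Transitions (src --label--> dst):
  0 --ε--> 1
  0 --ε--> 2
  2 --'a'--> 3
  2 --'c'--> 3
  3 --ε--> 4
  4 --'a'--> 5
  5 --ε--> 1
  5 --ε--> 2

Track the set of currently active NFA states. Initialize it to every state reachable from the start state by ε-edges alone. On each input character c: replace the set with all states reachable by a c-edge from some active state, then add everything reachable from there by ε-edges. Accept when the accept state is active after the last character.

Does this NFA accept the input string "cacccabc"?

S₀ = ε-closure({0}) = {0,1,2}
'c' @ 1: {3,4}
'a' @ 2: {1,2,5}  ✓accept
'c' @ 3: {3,4}
'c' @ 4: {}  — dead — no transitions
rest 'cabc' ignored (set empty)
after full input: {}  (accept=1 not in)

Answer: REJECT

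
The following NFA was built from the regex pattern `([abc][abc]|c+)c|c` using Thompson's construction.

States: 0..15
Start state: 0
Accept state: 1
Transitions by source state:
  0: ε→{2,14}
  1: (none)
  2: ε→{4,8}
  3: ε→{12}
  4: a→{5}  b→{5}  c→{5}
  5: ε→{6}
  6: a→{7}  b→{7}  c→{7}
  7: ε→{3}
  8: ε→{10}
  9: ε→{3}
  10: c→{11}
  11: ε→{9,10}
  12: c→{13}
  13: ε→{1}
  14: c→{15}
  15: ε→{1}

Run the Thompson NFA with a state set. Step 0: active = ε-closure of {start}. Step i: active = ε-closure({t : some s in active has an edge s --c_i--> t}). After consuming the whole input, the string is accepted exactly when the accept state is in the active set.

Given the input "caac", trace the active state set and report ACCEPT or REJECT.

Answer: REJECT

Derivation:
start: ε-closure({0}) = {0,2,4,8,10,14}
'c' @ 1: {1,3,5,6,9,10,11,12,15}  [accepting]
'a' @ 2: {3,7,12}
'a' @ 3: {}  — state set empty
rest 'c' ignored (set empty)
after full input: {}  (accept=1 not in)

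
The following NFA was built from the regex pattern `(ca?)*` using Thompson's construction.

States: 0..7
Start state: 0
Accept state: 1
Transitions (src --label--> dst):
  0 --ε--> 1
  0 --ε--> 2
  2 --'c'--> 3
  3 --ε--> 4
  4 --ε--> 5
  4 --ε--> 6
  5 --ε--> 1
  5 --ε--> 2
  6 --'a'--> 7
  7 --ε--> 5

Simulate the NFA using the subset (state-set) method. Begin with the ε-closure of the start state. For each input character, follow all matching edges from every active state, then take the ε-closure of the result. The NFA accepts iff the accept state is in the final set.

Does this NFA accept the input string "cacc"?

S₀ = ε-closure({0}) = {0,1,2}
'c' @ 1: {1,2,3,4,5,6}  [accepting]
'a' @ 2: {1,2,5,7}  [accepting]
'c' @ 3: {1,2,3,4,5,6}  [accepting]
'c' @ 4: {1,2,3,4,5,6}  [accepting]
final: {1,2,3,4,5,6}; accept 1 in set

Answer: ACCEPT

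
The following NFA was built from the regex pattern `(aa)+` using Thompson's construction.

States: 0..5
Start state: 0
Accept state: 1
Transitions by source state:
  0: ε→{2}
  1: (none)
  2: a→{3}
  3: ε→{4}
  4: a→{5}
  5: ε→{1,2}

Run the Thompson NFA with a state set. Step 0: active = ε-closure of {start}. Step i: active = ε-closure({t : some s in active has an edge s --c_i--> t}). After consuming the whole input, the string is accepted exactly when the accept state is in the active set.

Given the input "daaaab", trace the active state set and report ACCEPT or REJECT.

start: ε-closure({0}) = {0,2}
'd' @ 1: {}  — dead — no transitions
rest 'aaaab' ignored (set empty)
final: {}; accept 1 not in set

Answer: REJECT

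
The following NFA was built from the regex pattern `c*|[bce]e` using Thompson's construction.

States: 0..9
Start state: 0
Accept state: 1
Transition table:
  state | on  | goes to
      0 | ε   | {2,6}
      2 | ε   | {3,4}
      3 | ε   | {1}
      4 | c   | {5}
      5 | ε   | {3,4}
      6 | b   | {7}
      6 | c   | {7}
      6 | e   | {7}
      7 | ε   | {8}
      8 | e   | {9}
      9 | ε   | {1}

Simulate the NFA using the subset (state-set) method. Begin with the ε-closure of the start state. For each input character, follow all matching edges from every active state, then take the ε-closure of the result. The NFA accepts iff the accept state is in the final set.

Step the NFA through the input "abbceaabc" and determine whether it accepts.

start: ε-closure({0}) = {0,1,2,3,4,6}
'a' @ 1: {}  — state set empty
rest 'bbceaabc' ignored (set empty)
after full input: {}  (accept=1 not in)

Answer: REJECT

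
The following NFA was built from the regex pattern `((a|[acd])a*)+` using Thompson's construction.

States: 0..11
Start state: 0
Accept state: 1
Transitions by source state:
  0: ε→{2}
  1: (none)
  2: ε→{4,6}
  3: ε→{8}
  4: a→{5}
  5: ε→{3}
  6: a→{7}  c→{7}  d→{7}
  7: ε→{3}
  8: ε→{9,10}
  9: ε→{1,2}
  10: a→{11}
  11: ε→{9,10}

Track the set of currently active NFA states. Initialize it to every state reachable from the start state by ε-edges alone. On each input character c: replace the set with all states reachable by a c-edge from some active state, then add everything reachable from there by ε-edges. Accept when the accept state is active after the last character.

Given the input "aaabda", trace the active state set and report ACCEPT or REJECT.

start: ε-closure({0}) = {0,2,4,6}
'a' @ 1: {1,2,3,4,5,6,7,8,9,10}  [accepting]
'a' @ 2: {1,2,3,4,5,6,7,8,9,10,11}  [accepting]
'a' @ 3: {1,2,3,4,5,6,7,8,9,10,11}  [accepting]
'b' @ 4: {}  — no active states
rest 'da' ignored (set empty)
final: {}; accept 1 not in set

Answer: REJECT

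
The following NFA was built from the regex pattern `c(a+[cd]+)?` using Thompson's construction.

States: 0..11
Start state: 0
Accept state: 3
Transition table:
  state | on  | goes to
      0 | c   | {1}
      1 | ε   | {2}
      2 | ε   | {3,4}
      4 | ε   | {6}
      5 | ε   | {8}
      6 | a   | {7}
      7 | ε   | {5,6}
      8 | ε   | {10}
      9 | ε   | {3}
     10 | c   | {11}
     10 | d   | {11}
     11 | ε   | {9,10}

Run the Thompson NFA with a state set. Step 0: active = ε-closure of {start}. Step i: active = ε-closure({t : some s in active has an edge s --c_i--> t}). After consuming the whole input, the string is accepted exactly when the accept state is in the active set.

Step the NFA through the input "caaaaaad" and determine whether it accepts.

Answer: ACCEPT

Steps:
start: ε-closure({0}) = {0}
'c' @ 1: {1,2,3,4,6}  ✓accept
'a' @ 2: {5,6,7,8,10}
'a' @ 3: {5,6,7,8,10}
'a' @ 4: {5,6,7,8,10}
'a' @ 5: {5,6,7,8,10}
'a' @ 6: {5,6,7,8,10}
'a' @ 7: {5,6,7,8,10}
'd' @ 8: {3,9,10,11}  ✓accept
end set {3,9,10,11} — state 3 in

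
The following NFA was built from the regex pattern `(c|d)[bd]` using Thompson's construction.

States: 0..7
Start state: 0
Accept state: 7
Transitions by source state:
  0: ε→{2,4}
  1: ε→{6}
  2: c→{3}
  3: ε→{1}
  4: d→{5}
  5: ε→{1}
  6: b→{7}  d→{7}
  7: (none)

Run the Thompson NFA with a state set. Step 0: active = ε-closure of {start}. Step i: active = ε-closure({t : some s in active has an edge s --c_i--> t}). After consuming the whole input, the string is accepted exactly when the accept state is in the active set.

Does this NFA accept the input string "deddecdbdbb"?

Answer: REJECT

Trace:
S₀ = ε-closure({0}) = {0,2,4}
'd' @ 1: {1,5,6}
'e' @ 2: {}  — no active states
rest 'ddecdbdbb' ignored (set empty)
after full input: {}  (accept=7 not in)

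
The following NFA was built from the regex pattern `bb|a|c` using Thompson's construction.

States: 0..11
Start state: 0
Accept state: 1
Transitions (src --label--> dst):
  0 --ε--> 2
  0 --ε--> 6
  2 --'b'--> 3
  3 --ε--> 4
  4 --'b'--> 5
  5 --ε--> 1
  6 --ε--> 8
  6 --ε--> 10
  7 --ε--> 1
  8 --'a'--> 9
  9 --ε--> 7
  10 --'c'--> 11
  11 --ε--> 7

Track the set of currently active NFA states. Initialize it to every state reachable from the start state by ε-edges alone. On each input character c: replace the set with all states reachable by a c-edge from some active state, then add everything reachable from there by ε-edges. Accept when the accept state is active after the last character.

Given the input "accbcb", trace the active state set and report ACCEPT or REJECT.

Answer: REJECT

Steps:
S₀ = ε-closure({0}) = {0,2,6,8,10}
'a' @ 1: {1,7,9}  [accepting]
'c' @ 2: {}  — no active states
rest 'cbcb' ignored (set empty)
end set {} — state 1 not in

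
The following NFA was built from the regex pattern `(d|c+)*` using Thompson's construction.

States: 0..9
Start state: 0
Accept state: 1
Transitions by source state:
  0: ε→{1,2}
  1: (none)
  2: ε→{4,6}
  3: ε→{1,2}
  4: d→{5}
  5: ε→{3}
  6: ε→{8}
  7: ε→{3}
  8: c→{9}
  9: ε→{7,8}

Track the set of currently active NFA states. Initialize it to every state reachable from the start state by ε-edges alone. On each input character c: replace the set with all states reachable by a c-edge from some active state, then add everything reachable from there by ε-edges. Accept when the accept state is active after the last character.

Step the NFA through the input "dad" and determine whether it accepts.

initial (ε-close {0}): {0,1,2,4,6,8}
'd' @ 1: {1,2,3,4,5,6,8}  ✓accept
'a' @ 2: {}  — dead — no transitions
rest 'd' ignored (set empty)
after full input: {}  (accept=1 not in)

Answer: REJECT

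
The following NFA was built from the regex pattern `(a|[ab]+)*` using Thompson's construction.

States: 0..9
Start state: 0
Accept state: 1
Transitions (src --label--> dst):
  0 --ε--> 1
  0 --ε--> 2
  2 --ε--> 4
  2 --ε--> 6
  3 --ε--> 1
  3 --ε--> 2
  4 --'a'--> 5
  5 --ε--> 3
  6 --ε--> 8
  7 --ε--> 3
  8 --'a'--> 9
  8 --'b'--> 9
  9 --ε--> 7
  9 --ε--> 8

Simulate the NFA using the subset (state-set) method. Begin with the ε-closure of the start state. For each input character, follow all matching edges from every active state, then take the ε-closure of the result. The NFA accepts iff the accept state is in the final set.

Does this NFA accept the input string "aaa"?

initial (ε-close {0}): {0,1,2,4,6,8}
'a' @ 1: {1,2,3,4,5,6,7,8,9}  [accepting]
'a' @ 2: {1,2,3,4,5,6,7,8,9}  [accepting]
'a' @ 3: {1,2,3,4,5,6,7,8,9}  [accepting]
end set {1,2,3,4,5,6,7,8,9} — state 1 in

Answer: ACCEPT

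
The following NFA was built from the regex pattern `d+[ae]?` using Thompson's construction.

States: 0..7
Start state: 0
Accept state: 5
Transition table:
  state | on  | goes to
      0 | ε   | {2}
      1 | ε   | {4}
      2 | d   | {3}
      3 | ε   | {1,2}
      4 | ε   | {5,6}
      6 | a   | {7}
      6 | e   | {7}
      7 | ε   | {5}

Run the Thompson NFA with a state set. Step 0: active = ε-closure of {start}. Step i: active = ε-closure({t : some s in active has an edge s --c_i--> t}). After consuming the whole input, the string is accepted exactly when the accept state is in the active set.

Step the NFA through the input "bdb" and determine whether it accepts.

Answer: REJECT

Derivation:
start: ε-closure({0}) = {0,2}
'b' @ 1: {}  — state set empty
rest 'db' ignored (set empty)
after full input: {}  (accept=5 not in)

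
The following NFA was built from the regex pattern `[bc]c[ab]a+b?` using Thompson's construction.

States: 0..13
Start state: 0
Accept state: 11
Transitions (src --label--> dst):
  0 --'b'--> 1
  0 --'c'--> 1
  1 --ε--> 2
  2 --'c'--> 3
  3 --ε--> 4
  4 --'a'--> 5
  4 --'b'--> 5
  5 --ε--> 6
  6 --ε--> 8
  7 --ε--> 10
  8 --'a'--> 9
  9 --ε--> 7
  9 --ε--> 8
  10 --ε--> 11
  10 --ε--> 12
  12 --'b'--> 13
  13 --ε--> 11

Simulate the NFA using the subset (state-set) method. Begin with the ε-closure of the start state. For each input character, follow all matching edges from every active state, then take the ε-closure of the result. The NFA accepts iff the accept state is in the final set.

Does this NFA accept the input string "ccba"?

initial (ε-close {0}): {0}
'c' @ 1: {1,2}
'c' @ 2: {3,4}
'b' @ 3: {5,6,8}
'a' @ 4: {7,8,9,10,11,12}  ✓accept
end set {7,8,9,10,11,12} — state 11 in

Answer: ACCEPT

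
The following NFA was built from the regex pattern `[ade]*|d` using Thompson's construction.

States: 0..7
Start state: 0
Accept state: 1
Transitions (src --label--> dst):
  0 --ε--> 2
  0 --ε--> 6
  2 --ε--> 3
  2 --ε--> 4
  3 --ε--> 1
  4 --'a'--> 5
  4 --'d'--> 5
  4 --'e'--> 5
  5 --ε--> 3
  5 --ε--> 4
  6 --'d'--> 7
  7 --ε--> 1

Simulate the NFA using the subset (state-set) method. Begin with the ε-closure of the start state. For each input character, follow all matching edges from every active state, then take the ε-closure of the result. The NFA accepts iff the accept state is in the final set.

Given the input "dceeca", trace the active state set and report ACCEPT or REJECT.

S₀ = ε-closure({0}) = {0,1,2,3,4,6}
'd' @ 1: {1,3,4,5,7}  (accept∈set)
'c' @ 2: {}  — no active states
rest 'eeca' ignored (set empty)
final: {}; accept 1 not in set

Answer: REJECT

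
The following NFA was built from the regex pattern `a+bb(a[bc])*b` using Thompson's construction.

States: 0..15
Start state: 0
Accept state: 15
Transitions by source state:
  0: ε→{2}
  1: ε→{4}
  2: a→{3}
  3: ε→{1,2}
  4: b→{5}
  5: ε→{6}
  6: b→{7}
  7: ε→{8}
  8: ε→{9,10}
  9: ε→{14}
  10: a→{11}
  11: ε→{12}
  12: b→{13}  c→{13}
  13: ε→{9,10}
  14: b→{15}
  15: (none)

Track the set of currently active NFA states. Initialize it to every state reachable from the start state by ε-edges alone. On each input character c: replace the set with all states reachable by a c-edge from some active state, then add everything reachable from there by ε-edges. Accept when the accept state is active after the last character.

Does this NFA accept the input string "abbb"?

Answer: ACCEPT

Steps:
initial (ε-close {0}): {0,2}
'a' @ 1: {1,2,3,4}
'b' @ 2: {5,6}
'b' @ 3: {7,8,9,10,14}
'b' @ 4: {15}  ✓accept
after full input: {15}  (accept=15 in)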